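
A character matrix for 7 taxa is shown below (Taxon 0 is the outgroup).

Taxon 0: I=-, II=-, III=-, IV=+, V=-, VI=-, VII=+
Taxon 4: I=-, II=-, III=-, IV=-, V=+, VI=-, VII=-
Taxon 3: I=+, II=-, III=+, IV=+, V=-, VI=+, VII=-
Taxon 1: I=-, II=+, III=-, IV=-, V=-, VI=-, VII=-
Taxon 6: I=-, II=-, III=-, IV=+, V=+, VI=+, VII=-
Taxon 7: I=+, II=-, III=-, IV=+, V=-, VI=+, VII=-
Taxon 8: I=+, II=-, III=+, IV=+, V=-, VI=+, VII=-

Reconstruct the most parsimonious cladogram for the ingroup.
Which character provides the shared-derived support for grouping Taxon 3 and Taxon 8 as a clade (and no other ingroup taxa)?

Character polarity is set by the outgroup: the derived state is whichever differs from the outgroup's state, so for IV, VII the derived state is '-', and for the remaining characters it is '+'.
I: derived state '+' in Taxon 3, Taxon 7, and Taxon 8 only — synapomorphy for {Taxon 3, Taxon 7, Taxon 8}.
II: derived state '+' in Taxon 1 only — an autapomorphy, so it tells us nothing about relationships among taxa.
Only Taxon 3 and Taxon 8 show the derived state '+' for III, supporting them as a clade.
IV: derived state '-' in Taxon 1 and Taxon 4 only — synapomorphy for {Taxon 1, Taxon 4}.
V groups Taxon 4 and Taxon 6, which is incompatible with the clades supported by the remaining characters; treating it as convergent (homoplasy) costs fewer steps than any alternative tree.
Only Taxon 3, Taxon 6, Taxon 7, and Taxon 8 show the derived state '+' for VI, supporting them as a clade.
All ingroup taxa share the derived state '-' for VII; it defines the ingroup but does not resolve relationships within it.
Most parsimonious ingroup topology: ((Taxon 4,Taxon 1),(((Taxon 3,Taxon 8),Taxon 7),Taxon 6)).
The clade {Taxon 3, Taxon 8} is supported by III: its derived state '+' occurs in exactly those taxa and in no other taxon (including the outgroup).

III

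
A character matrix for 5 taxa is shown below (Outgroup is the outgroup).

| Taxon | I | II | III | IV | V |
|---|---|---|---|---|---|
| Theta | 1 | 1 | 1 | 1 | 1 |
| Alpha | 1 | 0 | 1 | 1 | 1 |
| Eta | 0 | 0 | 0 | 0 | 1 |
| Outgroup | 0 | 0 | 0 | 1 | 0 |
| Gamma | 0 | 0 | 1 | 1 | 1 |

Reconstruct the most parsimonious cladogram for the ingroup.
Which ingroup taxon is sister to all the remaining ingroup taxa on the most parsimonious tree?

Character polarity is set by the outgroup: the derived state is whichever differs from the outgroup's state, so for IV the derived state is '0', and for the remaining characters it is '1'.
Only Alpha and Theta show the derived state '1' for I, supporting them as a clade.
II (derived state '1') is unique to Theta (autapomorphy; uninformative for grouping).
III: derived state '1' in Alpha, Gamma, and Theta only — synapomorphy for {Alpha, Gamma, Theta}.
IV: derived state '0' in Eta only — an autapomorphy, so it tells us nothing about relationships among taxa.
V (derived state '1') is shared by all ingroup taxa — unites the whole ingroup.
Most parsimonious ingroup topology: ((Gamma,(Alpha,Theta)),Eta).
Eta is sister to the clade containing all other ingroup taxa, so it is the earliest-diverging (most basal) ingroup lineage.

Eta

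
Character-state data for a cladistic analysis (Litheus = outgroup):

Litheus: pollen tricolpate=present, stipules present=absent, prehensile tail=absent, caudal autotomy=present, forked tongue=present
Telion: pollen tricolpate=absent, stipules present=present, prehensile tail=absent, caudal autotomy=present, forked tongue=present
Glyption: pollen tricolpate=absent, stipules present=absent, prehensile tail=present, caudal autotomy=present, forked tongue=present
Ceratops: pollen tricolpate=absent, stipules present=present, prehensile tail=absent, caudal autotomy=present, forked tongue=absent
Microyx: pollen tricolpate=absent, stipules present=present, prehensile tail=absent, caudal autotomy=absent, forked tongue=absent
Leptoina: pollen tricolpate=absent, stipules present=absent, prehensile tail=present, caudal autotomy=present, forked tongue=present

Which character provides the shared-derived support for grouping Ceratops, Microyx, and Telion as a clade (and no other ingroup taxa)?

stipules present

Character polarity is set by the outgroup: the derived state is whichever differs from the outgroup's state, so for pollen tricolpate, caudal autotomy, forked tongue the derived state is 'absent', and for the remaining characters it is 'present'.
pollen tricolpate (derived state 'absent') is shared by all ingroup taxa — unites the whole ingroup.
Only Ceratops, Microyx, and Telion show the derived state 'present' for stipules present, supporting them as a clade.
Only Glyption and Leptoina show the derived state 'present' for prehensile tail, supporting them as a clade.
caudal autotomy: derived state 'absent' in Microyx only — an autapomorphy, so it tells us nothing about relationships among taxa.
forked tongue (derived state 'absent') is shared by Ceratops and Microyx — a synapomorphy uniting that clade.
Most parsimonious ingroup topology: ((Telion,(Ceratops,Microyx)),(Glyption,Leptoina)).
The clade {Ceratops, Microyx, Telion} is supported by stipules present: its derived state 'present' occurs in exactly those taxa and in no other taxon (including the outgroup).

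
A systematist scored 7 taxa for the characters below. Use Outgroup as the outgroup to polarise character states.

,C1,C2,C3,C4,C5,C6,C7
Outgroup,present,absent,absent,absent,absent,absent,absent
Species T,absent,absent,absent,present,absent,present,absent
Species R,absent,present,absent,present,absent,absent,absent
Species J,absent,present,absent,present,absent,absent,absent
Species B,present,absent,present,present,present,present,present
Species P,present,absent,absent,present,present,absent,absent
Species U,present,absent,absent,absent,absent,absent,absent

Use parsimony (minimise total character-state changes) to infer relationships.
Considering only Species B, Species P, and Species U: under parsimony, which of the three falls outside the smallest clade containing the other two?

Species U

Character polarity is set by the outgroup: the derived state is whichever differs from the outgroup's state, so for C1 the derived state is 'absent', and for the remaining characters it is 'present'.
C1: derived state 'absent' in Species J, Species R, and Species T only — synapomorphy for {Species J, Species R, Species T}.
C2: derived state 'present' in Species J and Species R only — synapomorphy for {Species J, Species R}.
C3: derived state 'present' in Species B only — an autapomorphy, so it tells us nothing about relationships among taxa.
Only Species B, Species J, Species P, Species R, and Species T show the derived state 'present' for C4, supporting them as a clade.
C5 (derived state 'present') is shared by Species B and Species P — a synapomorphy uniting that clade.
C6 groups Species B and Species T, which is incompatible with the clades supported by the remaining characters; treating it as convergent (homoplasy) costs fewer steps than any alternative tree.
C7 (derived state 'present') is unique to Species B (autapomorphy; uninformative for grouping).
Most parsimonious ingroup topology: (((Species T,(Species R,Species J)),(Species B,Species P)),Species U).
Species B and Species P share a more recent common ancestor with each other than either does with Species U, so Species U is the least closely related of the three.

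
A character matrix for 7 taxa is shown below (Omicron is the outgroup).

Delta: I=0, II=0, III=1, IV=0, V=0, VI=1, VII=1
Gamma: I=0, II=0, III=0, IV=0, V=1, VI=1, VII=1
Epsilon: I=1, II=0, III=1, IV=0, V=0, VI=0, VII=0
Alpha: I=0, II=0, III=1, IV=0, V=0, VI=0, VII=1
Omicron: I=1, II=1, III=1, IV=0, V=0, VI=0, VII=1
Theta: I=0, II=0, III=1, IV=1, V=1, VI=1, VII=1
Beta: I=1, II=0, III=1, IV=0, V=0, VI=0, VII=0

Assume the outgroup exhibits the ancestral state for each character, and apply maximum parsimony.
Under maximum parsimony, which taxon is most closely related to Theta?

Gamma

Character polarity is set by the outgroup: the derived state is whichever differs from the outgroup's state, so for I, II, III, VII the derived state is '0', and for the remaining characters it is '1'.
I: derived state '0' in Alpha, Delta, Gamma, and Theta only — synapomorphy for {Alpha, Delta, Gamma, Theta}.
All ingroup taxa share the derived state '0' for II; it defines the ingroup but does not resolve relationships within it.
III: derived state '0' in Gamma only — an autapomorphy, so it tells us nothing about relationships among taxa.
IV: derived state '1' in Theta only — an autapomorphy, so it tells us nothing about relationships among taxa.
V: derived state '1' in Gamma and Theta only — synapomorphy for {Gamma, Theta}.
VI (derived state '1') is shared by Delta, Gamma, and Theta — a synapomorphy uniting that clade.
VII: derived state '0' in Beta and Epsilon only — synapomorphy for {Beta, Epsilon}.
Most parsimonious ingroup topology: ((Beta,Epsilon),(Alpha,(Delta,(Theta,Gamma)))).
Theta and Gamma form a cherry on this tree, so they are sister taxa.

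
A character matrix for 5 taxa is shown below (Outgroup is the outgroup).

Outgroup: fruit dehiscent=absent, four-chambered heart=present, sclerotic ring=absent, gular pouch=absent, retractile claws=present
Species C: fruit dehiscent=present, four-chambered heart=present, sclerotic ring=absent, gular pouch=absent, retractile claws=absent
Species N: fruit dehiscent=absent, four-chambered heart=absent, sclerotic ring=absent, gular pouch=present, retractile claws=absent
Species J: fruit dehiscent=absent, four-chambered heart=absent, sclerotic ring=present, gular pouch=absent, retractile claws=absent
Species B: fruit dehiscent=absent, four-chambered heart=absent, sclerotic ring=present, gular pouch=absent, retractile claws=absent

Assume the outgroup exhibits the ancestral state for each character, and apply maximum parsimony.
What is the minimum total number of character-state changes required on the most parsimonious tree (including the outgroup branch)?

5

Character polarity is set by the outgroup: the derived state is whichever differs from the outgroup's state, so for four-chambered heart, retractile claws the derived state is 'absent', and for the remaining characters it is 'present'.
fruit dehiscent (derived state 'present') is unique to Species C (autapomorphy; uninformative for grouping).
four-chambered heart (derived state 'absent') is shared by Species B, Species J, and Species N — a synapomorphy uniting that clade.
sclerotic ring: derived state 'present' in Species B and Species J only — synapomorphy for {Species B, Species J}.
gular pouch (derived state 'present') is unique to Species N (autapomorphy; uninformative for grouping).
retractile claws (derived state 'absent') is shared by all ingroup taxa — unites the whole ingroup.
Most parsimonious ingroup topology: (Species C,(Species N,(Species J,Species B))).
Changes per character on this tree: fruit dehiscent: 1; four-chambered heart: 1; sclerotic ring: 1; gular pouch: 1; retractile claws: 1.
Total = 5.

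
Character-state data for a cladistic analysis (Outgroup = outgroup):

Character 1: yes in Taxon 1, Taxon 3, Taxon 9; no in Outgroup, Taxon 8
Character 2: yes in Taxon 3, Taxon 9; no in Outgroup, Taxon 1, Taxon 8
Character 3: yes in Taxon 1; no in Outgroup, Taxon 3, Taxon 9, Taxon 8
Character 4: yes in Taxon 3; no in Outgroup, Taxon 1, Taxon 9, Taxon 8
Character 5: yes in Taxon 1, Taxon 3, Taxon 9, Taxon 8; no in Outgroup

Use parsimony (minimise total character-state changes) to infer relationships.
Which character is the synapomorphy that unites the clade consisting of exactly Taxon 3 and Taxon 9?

Character 2

The outgroup has state 'no' for every character, so 'yes' is the derived state throughout.
Character 1: derived state 'yes' in Taxon 1, Taxon 3, and Taxon 9 only — synapomorphy for {Taxon 1, Taxon 3, Taxon 9}.
Character 2: derived state 'yes' in Taxon 3 and Taxon 9 only — synapomorphy for {Taxon 3, Taxon 9}.
Character 3 (derived state 'yes') is unique to Taxon 1 (autapomorphy; uninformative for grouping).
Character 4 (derived state 'yes') is unique to Taxon 3 (autapomorphy; uninformative for grouping).
Character 5 (derived state 'yes') is shared by all ingroup taxa — unites the whole ingroup.
Most parsimonious ingroup topology: ((Taxon 1,(Taxon 3,Taxon 9)),Taxon 8).
The clade {Taxon 3, Taxon 9} is supported by Character 2: its derived state 'yes' occurs in exactly those taxa and in no other taxon (including the outgroup).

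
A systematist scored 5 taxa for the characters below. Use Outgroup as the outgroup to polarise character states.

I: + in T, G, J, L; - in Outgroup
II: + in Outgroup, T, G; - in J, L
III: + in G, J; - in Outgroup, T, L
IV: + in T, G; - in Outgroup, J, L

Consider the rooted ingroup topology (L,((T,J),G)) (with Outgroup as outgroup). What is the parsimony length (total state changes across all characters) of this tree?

7

Map each character onto (L,((T,J),G)) (rooted by Outgroup) and count the minimum state changes it requires (Fitch parsimony):
I: 1; II: 2; III: 2; IV: 2.
Total tree length = 7.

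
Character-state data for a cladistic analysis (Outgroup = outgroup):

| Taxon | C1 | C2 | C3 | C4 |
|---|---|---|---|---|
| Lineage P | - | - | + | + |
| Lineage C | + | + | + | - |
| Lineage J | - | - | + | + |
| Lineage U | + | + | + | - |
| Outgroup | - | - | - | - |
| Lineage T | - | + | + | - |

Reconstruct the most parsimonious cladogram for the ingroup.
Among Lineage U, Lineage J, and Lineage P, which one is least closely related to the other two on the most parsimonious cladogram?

The outgroup has state '-' for every character, so '+' is the derived state throughout.
C1: derived state '+' in Lineage C and Lineage U only — synapomorphy for {Lineage C, Lineage U}.
C2 (derived state '+') is shared by Lineage C, Lineage T, and Lineage U — a synapomorphy uniting that clade.
All ingroup taxa share the derived state '+' for C3; it defines the ingroup but does not resolve relationships within it.
C4: derived state '+' in Lineage J and Lineage P only — synapomorphy for {Lineage J, Lineage P}.
Most parsimonious ingroup topology: (((Lineage C,Lineage U),Lineage T),(Lineage J,Lineage P)).
Lineage P and Lineage J share a more recent common ancestor with each other than either does with Lineage U, so Lineage U is the least closely related of the three.

Lineage U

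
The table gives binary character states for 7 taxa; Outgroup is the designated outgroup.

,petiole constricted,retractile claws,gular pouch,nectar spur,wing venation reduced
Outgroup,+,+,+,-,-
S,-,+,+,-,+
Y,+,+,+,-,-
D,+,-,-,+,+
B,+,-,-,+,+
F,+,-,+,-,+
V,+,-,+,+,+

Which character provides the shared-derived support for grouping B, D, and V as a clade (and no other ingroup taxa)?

Character polarity is set by the outgroup: the derived state is whichever differs from the outgroup's state, so for petiole constricted, retractile claws, gular pouch the derived state is '-', and for the remaining characters it is '+'.
petiole constricted (derived state '-') is unique to S (autapomorphy; uninformative for grouping).
retractile claws (derived state '-') is shared by B, D, F, and V — a synapomorphy uniting that clade.
gular pouch: derived state '-' in B and D only — synapomorphy for {B, D}.
Only B, D, and V show the derived state '+' for nectar spur, supporting them as a clade.
wing venation reduced (derived state '+') is shared by B, D, F, S, and V — a synapomorphy uniting that clade.
Most parsimonious ingroup topology: ((S,(((D,B),V),F)),Y).
The clade {B, D, V} is supported by nectar spur: its derived state '+' occurs in exactly those taxa and in no other taxon (including the outgroup).

nectar spur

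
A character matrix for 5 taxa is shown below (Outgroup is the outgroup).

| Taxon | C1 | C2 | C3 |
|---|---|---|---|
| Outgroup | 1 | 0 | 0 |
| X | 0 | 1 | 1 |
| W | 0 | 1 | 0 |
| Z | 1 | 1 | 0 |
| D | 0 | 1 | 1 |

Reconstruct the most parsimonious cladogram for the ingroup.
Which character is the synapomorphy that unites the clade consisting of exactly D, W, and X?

C1

Character polarity is set by the outgroup: the derived state is whichever differs from the outgroup's state, so for C1 the derived state is '0', and for the remaining characters it is '1'.
Only D, W, and X show the derived state '0' for C1, supporting them as a clade.
C2 (derived state '1') is shared by all ingroup taxa — unites the whole ingroup.
C3 (derived state '1') is shared by D and X — a synapomorphy uniting that clade.
Most parsimonious ingroup topology: (((X,D),W),Z).
The clade {D, W, X} is supported by C1: its derived state '0' occurs in exactly those taxa and in no other taxon (including the outgroup).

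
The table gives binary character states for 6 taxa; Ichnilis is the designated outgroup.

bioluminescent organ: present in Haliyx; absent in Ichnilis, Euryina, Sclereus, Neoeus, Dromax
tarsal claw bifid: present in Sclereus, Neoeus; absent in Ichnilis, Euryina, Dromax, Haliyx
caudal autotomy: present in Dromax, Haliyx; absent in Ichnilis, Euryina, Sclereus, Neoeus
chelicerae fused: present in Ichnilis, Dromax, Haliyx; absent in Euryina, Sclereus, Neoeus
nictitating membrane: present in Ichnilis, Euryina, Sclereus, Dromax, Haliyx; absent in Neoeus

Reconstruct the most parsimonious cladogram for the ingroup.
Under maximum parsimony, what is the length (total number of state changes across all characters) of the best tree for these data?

5

Character polarity is set by the outgroup: the derived state is whichever differs from the outgroup's state, so for chelicerae fused, nictitating membrane the derived state is 'absent', and for the remaining characters it is 'present'.
bioluminescent organ: derived state 'present' in Haliyx only — an autapomorphy, so it tells us nothing about relationships among taxa.
tarsal claw bifid: derived state 'present' in Neoeus and Sclereus only — synapomorphy for {Neoeus, Sclereus}.
caudal autotomy (derived state 'present') is shared by Dromax and Haliyx — a synapomorphy uniting that clade.
Only Euryina, Neoeus, and Sclereus show the derived state 'absent' for chelicerae fused, supporting them as a clade.
nictitating membrane: derived state 'absent' in Neoeus only — an autapomorphy, so it tells us nothing about relationships among taxa.
Most parsimonious ingroup topology: ((Euryina,(Sclereus,Neoeus)),(Dromax,Haliyx)).
Changes per character on this tree: bioluminescent organ: 1; tarsal claw bifid: 1; caudal autotomy: 1; chelicerae fused: 1; nictitating membrane: 1.
Total = 5.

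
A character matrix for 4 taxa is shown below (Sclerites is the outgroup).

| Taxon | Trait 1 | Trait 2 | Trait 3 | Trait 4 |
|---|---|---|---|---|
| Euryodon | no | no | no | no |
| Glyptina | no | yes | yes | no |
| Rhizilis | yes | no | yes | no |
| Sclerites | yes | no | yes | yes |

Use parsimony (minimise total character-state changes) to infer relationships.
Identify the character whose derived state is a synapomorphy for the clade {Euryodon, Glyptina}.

Character polarity is set by the outgroup: the derived state is whichever differs from the outgroup's state, so for Trait 1, Trait 3, Trait 4 the derived state is 'no', and for the remaining characters it is 'yes'.
Trait 1 (derived state 'no') is shared by Euryodon and Glyptina — a synapomorphy uniting that clade.
Trait 2 (derived state 'yes') is unique to Glyptina (autapomorphy; uninformative for grouping).
Trait 3 (derived state 'no') is unique to Euryodon (autapomorphy; uninformative for grouping).
All ingroup taxa share the derived state 'no' for Trait 4; it defines the ingroup but does not resolve relationships within it.
Most parsimonious ingroup topology: ((Euryodon,Glyptina),Rhizilis).
The clade {Euryodon, Glyptina} is supported by Trait 1: its derived state 'no' occurs in exactly those taxa and in no other taxon (including the outgroup).

Trait 1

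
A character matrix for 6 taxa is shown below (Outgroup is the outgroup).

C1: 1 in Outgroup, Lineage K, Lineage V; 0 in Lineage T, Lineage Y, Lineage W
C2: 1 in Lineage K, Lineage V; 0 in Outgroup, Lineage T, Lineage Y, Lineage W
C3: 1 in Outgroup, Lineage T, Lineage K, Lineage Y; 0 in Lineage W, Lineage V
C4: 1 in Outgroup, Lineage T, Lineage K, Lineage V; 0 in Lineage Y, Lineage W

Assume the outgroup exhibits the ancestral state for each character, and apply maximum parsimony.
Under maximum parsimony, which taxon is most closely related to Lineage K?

Character polarity is set by the outgroup: the derived state is whichever differs from the outgroup's state, so for C1, C3, C4 the derived state is '0', and for the remaining characters it is '1'.
C1: derived state '0' in Lineage T, Lineage W, and Lineage Y only — synapomorphy for {Lineage T, Lineage W, Lineage Y}.
C2: derived state '1' in Lineage K and Lineage V only — synapomorphy for {Lineage K, Lineage V}.
C3 (state '0') occurs in Lineage V and Lineage W but conflicts with the nesting implied by the other characters — most parsimoniously interpreted as homoplasy.
C4: derived state '0' in Lineage W and Lineage Y only — synapomorphy for {Lineage W, Lineage Y}.
Most parsimonious ingroup topology: ((Lineage T,(Lineage Y,Lineage W)),(Lineage K,Lineage V)).
Lineage K and Lineage V form a cherry on this tree, so they are sister taxa.

Lineage V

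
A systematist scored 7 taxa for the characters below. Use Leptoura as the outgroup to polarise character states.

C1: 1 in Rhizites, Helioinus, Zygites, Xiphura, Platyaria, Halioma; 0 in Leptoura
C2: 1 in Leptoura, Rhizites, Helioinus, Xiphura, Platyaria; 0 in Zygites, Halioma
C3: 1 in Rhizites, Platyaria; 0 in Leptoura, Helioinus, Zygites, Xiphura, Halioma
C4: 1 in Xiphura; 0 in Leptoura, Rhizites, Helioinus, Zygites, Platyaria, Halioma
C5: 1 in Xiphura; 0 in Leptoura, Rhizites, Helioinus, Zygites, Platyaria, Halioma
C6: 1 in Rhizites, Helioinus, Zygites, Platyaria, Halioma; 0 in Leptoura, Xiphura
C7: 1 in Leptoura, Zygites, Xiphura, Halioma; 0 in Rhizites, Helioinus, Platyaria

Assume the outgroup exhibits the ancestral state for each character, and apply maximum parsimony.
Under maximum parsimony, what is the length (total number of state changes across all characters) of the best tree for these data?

7

Character polarity is set by the outgroup: the derived state is whichever differs from the outgroup's state, so for C2, C7 the derived state is '0', and for the remaining characters it is '1'.
All ingroup taxa share the derived state '1' for C1; it defines the ingroup but does not resolve relationships within it.
C2: derived state '0' in Halioma and Zygites only — synapomorphy for {Halioma, Zygites}.
Only Platyaria and Rhizites show the derived state '1' for C3, supporting them as a clade.
C4: derived state '1' in Xiphura only — an autapomorphy, so it tells us nothing about relationships among taxa.
C5 (derived state '1') is unique to Xiphura (autapomorphy; uninformative for grouping).
Only Halioma, Helioinus, Platyaria, Rhizites, and Zygites show the derived state '1' for C6, supporting them as a clade.
Only Helioinus, Platyaria, and Rhizites show the derived state '0' for C7, supporting them as a clade.
Most parsimonious ingroup topology: ((((Rhizites,Platyaria),Helioinus),(Zygites,Halioma)),Xiphura).
Changes per character on this tree: C1: 1; C2: 1; C3: 1; C4: 1; C5: 1; C6: 1; C7: 1.
Total = 7.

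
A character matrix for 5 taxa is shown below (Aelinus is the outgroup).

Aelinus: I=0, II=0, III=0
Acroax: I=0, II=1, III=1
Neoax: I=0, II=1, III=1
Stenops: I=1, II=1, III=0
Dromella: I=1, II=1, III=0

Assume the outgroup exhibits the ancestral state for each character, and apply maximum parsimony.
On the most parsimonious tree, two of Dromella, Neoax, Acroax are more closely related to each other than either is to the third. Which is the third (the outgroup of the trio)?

The outgroup has state '0' for every character, so '1' is the derived state throughout.
Only Dromella and Stenops show the derived state '1' for I, supporting them as a clade.
All ingroup taxa share the derived state '1' for II; it defines the ingroup but does not resolve relationships within it.
III (derived state '1') is shared by Acroax and Neoax — a synapomorphy uniting that clade.
Most parsimonious ingroup topology: ((Acroax,Neoax),(Stenops,Dromella)).
Neoax and Acroax share a more recent common ancestor with each other than either does with Dromella, so Dromella is the least closely related of the three.

Dromella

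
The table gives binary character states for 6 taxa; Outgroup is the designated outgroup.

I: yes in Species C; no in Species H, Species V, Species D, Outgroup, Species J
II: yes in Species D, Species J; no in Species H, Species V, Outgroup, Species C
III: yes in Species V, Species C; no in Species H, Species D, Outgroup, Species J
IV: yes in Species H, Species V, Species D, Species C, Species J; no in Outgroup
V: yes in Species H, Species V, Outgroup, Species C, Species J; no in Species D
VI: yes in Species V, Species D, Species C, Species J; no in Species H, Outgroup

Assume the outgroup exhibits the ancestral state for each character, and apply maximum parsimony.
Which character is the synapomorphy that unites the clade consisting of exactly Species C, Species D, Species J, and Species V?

VI

Character polarity is set by the outgroup: the derived state is whichever differs from the outgroup's state, so for V the derived state is 'no', and for the remaining characters it is 'yes'.
I (derived state 'yes') is unique to Species C (autapomorphy; uninformative for grouping).
II (derived state 'yes') is shared by Species D and Species J — a synapomorphy uniting that clade.
III: derived state 'yes' in Species C and Species V only — synapomorphy for {Species C, Species V}.
IV (derived state 'yes') is shared by all ingroup taxa — unites the whole ingroup.
V: derived state 'no' in Species D only — an autapomorphy, so it tells us nothing about relationships among taxa.
VI: derived state 'yes' in Species C, Species D, Species J, and Species V only — synapomorphy for {Species C, Species D, Species J, Species V}.
Most parsimonious ingroup topology: (((Species V,Species C),(Species J,Species D)),Species H).
The clade {Species C, Species D, Species J, Species V} is supported by VI: its derived state 'yes' occurs in exactly those taxa and in no other taxon (including the outgroup).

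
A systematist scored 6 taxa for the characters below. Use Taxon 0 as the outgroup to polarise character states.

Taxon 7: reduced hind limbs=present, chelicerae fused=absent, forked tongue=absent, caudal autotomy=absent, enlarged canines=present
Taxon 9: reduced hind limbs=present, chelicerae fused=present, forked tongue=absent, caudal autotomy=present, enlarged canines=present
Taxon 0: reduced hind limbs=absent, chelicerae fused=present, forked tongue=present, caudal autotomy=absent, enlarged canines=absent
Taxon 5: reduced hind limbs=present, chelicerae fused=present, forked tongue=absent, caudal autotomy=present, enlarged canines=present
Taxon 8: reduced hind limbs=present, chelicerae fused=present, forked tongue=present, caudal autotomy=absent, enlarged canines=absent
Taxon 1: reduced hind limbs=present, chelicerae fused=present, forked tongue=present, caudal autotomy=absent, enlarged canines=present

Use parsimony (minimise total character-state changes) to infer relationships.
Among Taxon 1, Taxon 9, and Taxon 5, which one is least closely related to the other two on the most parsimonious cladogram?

Taxon 1

Character polarity is set by the outgroup: the derived state is whichever differs from the outgroup's state, so for chelicerae fused, forked tongue the derived state is 'absent', and for the remaining characters it is 'present'.
reduced hind limbs (derived state 'present') is shared by all ingroup taxa — unites the whole ingroup.
chelicerae fused: derived state 'absent' in Taxon 7 only — an autapomorphy, so it tells us nothing about relationships among taxa.
Only Taxon 5, Taxon 7, and Taxon 9 show the derived state 'absent' for forked tongue, supporting them as a clade.
Only Taxon 5 and Taxon 9 show the derived state 'present' for caudal autotomy, supporting them as a clade.
enlarged canines: derived state 'present' in Taxon 1, Taxon 5, Taxon 7, and Taxon 9 only — synapomorphy for {Taxon 1, Taxon 5, Taxon 7, Taxon 9}.
Most parsimonious ingroup topology: ((((Taxon 9,Taxon 5),Taxon 7),Taxon 1),Taxon 8).
Taxon 5 and Taxon 9 share a more recent common ancestor with each other than either does with Taxon 1, so Taxon 1 is the least closely related of the three.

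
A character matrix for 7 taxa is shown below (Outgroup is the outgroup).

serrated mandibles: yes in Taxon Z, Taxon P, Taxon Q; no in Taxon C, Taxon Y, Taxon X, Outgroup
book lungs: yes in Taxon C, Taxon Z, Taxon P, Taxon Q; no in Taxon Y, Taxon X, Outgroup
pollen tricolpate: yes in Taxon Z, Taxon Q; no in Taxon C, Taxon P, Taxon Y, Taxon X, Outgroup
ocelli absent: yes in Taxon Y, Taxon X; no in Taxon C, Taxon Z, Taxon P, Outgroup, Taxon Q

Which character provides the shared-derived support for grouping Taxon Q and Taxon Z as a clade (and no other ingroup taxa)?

The outgroup has state 'no' for every character, so 'yes' is the derived state throughout.
serrated mandibles: derived state 'yes' in Taxon P, Taxon Q, and Taxon Z only — synapomorphy for {Taxon P, Taxon Q, Taxon Z}.
book lungs: derived state 'yes' in Taxon C, Taxon P, Taxon Q, and Taxon Z only — synapomorphy for {Taxon C, Taxon P, Taxon Q, Taxon Z}.
pollen tricolpate (derived state 'yes') is shared by Taxon Q and Taxon Z — a synapomorphy uniting that clade.
ocelli absent: derived state 'yes' in Taxon X and Taxon Y only — synapomorphy for {Taxon X, Taxon Y}.
Most parsimonious ingroup topology: ((Taxon C,(Taxon P,(Taxon Q,Taxon Z))),(Taxon X,Taxon Y)).
The clade {Taxon Q, Taxon Z} is supported by pollen tricolpate: its derived state 'yes' occurs in exactly those taxa and in no other taxon (including the outgroup).

pollen tricolpate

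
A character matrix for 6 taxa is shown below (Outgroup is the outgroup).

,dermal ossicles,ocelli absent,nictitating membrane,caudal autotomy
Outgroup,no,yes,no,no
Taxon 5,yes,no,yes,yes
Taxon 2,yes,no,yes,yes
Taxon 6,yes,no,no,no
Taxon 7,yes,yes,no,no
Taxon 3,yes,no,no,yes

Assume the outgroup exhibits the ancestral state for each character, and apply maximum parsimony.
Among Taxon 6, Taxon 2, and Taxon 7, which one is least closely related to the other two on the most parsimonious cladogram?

Taxon 7

Character polarity is set by the outgroup: the derived state is whichever differs from the outgroup's state, so for ocelli absent the derived state is 'no', and for the remaining characters it is 'yes'.
All ingroup taxa share the derived state 'yes' for dermal ossicles; it defines the ingroup but does not resolve relationships within it.
Only Taxon 2, Taxon 3, Taxon 5, and Taxon 6 show the derived state 'no' for ocelli absent, supporting them as a clade.
Only Taxon 2 and Taxon 5 show the derived state 'yes' for nictitating membrane, supporting them as a clade.
Only Taxon 2, Taxon 3, and Taxon 5 show the derived state 'yes' for caudal autotomy, supporting them as a clade.
Most parsimonious ingroup topology: ((((Taxon 5,Taxon 2),Taxon 3),Taxon 6),Taxon 7).
Taxon 6 and Taxon 2 share a more recent common ancestor with each other than either does with Taxon 7, so Taxon 7 is the least closely related of the three.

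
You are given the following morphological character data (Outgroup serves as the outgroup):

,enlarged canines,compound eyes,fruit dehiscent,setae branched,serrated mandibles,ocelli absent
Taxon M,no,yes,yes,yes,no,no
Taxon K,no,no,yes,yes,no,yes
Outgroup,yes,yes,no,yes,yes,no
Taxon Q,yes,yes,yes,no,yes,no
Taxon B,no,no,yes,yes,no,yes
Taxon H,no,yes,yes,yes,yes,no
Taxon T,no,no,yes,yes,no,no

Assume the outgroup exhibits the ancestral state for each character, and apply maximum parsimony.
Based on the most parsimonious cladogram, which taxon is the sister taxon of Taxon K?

Taxon B

Character polarity is set by the outgroup: the derived state is whichever differs from the outgroup's state, so for enlarged canines, compound eyes, setae branched, serrated mandibles the derived state is 'no', and for the remaining characters it is 'yes'.
enlarged canines (derived state 'no') is shared by Taxon B, Taxon H, Taxon K, Taxon M, and Taxon T — a synapomorphy uniting that clade.
compound eyes (derived state 'no') is shared by Taxon B, Taxon K, and Taxon T — a synapomorphy uniting that clade.
fruit dehiscent (derived state 'yes') is shared by all ingroup taxa — unites the whole ingroup.
setae branched: derived state 'no' in Taxon Q only — an autapomorphy, so it tells us nothing about relationships among taxa.
serrated mandibles: derived state 'no' in Taxon B, Taxon K, Taxon M, and Taxon T only — synapomorphy for {Taxon B, Taxon K, Taxon M, Taxon T}.
Only Taxon B and Taxon K show the derived state 'yes' for ocelli absent, supporting them as a clade.
Most parsimonious ingroup topology: (Taxon Q,(Taxon H,(((Taxon B,Taxon K),Taxon T),Taxon M))).
Taxon K and Taxon B form a cherry on this tree, so they are sister taxa.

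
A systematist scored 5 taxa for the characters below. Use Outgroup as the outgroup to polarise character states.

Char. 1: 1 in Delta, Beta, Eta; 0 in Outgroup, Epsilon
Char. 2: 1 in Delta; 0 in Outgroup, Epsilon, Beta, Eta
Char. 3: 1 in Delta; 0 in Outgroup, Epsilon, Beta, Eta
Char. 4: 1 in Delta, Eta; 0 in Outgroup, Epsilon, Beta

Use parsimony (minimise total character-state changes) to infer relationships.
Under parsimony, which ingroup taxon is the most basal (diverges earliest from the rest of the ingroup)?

The outgroup has state '0' for every character, so '1' is the derived state throughout.
Only Beta, Delta, and Eta show the derived state '1' for Char. 1, supporting them as a clade.
Char. 2: derived state '1' in Delta only — an autapomorphy, so it tells us nothing about relationships among taxa.
Char. 3 (derived state '1') is unique to Delta (autapomorphy; uninformative for grouping).
Only Delta and Eta show the derived state '1' for Char. 4, supporting them as a clade.
Most parsimonious ingroup topology: (((Delta,Eta),Beta),Epsilon).
Epsilon is sister to the clade containing all other ingroup taxa, so it is the earliest-diverging (most basal) ingroup lineage.

Epsilon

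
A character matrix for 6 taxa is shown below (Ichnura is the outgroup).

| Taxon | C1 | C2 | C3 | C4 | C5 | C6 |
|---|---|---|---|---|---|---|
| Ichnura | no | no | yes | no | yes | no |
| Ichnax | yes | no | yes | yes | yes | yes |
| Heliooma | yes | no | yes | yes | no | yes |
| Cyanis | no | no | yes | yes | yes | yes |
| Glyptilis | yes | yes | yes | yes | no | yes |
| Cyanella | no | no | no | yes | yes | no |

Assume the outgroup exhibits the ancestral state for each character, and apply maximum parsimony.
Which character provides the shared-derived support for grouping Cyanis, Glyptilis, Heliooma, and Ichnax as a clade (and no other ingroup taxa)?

Character polarity is set by the outgroup: the derived state is whichever differs from the outgroup's state, so for C3, C5 the derived state is 'no', and for the remaining characters it is 'yes'.
C1 (derived state 'yes') is shared by Glyptilis, Heliooma, and Ichnax — a synapomorphy uniting that clade.
C2: derived state 'yes' in Glyptilis only — an autapomorphy, so it tells us nothing about relationships among taxa.
C3: derived state 'no' in Cyanella only — an autapomorphy, so it tells us nothing about relationships among taxa.
All ingroup taxa share the derived state 'yes' for C4; it defines the ingroup but does not resolve relationships within it.
Only Glyptilis and Heliooma show the derived state 'no' for C5, supporting them as a clade.
C6: derived state 'yes' in Cyanis, Glyptilis, Heliooma, and Ichnax only — synapomorphy for {Cyanis, Glyptilis, Heliooma, Ichnax}.
Most parsimonious ingroup topology: (((Ichnax,(Heliooma,Glyptilis)),Cyanis),Cyanella).
The clade {Cyanis, Glyptilis, Heliooma, Ichnax} is supported by C6: its derived state 'yes' occurs in exactly those taxa and in no other taxon (including the outgroup).

C6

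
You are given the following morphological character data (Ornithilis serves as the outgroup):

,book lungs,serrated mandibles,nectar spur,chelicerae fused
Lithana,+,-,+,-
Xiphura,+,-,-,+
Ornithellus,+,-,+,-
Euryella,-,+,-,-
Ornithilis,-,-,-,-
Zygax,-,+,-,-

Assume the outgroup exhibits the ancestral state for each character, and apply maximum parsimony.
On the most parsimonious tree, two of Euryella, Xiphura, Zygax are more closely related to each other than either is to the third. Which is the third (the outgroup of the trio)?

Xiphura

The outgroup has state '-' for every character, so '+' is the derived state throughout.
book lungs: derived state '+' in Lithana, Ornithellus, and Xiphura only — synapomorphy for {Lithana, Ornithellus, Xiphura}.
Only Euryella and Zygax show the derived state '+' for serrated mandibles, supporting them as a clade.
nectar spur: derived state '+' in Lithana and Ornithellus only — synapomorphy for {Lithana, Ornithellus}.
chelicerae fused (derived state '+') is unique to Xiphura (autapomorphy; uninformative for grouping).
Most parsimonious ingroup topology: (((Lithana,Ornithellus),Xiphura),(Euryella,Zygax)).
Euryella and Zygax share a more recent common ancestor with each other than either does with Xiphura, so Xiphura is the least closely related of the three.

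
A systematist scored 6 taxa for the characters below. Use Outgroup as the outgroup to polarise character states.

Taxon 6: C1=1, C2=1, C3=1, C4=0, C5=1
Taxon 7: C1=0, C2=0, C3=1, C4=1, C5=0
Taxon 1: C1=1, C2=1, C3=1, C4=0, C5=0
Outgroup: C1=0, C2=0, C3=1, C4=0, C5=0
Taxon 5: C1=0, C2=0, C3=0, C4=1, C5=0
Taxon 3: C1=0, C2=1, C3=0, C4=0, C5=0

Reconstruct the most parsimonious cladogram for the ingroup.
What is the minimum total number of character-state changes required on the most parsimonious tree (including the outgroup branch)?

Character polarity is set by the outgroup: the derived state is whichever differs from the outgroup's state, so for C3 the derived state is '0', and for the remaining characters it is '1'.
C1 (derived state '1') is shared by Taxon 1 and Taxon 6 — a synapomorphy uniting that clade.
Only Taxon 1, Taxon 3, and Taxon 6 show the derived state '1' for C2, supporting them as a clade.
C3 groups Taxon 3 and Taxon 5, which is incompatible with the clades supported by the remaining characters; treating it as convergent (homoplasy) costs fewer steps than any alternative tree.
C4 (derived state '1') is shared by Taxon 5 and Taxon 7 — a synapomorphy uniting that clade.
C5: derived state '1' in Taxon 6 only — an autapomorphy, so it tells us nothing about relationships among taxa.
Most parsimonious ingroup topology: ((Taxon 7,Taxon 5),((Taxon 1,Taxon 6),Taxon 3)).
Changes per character on this tree: C1: 1; C2: 1; C3: 2; C4: 1; C5: 1.
Total = 6.

6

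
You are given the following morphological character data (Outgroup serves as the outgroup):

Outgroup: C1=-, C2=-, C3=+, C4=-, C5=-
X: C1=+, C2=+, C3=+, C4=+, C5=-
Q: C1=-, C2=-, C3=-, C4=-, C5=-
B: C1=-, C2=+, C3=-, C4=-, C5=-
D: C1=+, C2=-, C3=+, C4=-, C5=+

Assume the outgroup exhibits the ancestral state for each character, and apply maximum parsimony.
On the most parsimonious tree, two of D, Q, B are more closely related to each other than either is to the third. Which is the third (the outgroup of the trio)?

D

Character polarity is set by the outgroup: the derived state is whichever differs from the outgroup's state, so for C3 the derived state is '-', and for the remaining characters it is '+'.
C1: derived state '+' in D and X only — synapomorphy for {D, X}.
C2 (state '+') occurs in B and X but conflicts with the nesting implied by the other characters — most parsimoniously interpreted as homoplasy.
Only B and Q show the derived state '-' for C3, supporting them as a clade.
C4 (derived state '+') is unique to X (autapomorphy; uninformative for grouping).
C5: derived state '+' in D only — an autapomorphy, so it tells us nothing about relationships among taxa.
Most parsimonious ingroup topology: ((X,D),(Q,B)).
B and Q share a more recent common ancestor with each other than either does with D, so D is the least closely related of the three.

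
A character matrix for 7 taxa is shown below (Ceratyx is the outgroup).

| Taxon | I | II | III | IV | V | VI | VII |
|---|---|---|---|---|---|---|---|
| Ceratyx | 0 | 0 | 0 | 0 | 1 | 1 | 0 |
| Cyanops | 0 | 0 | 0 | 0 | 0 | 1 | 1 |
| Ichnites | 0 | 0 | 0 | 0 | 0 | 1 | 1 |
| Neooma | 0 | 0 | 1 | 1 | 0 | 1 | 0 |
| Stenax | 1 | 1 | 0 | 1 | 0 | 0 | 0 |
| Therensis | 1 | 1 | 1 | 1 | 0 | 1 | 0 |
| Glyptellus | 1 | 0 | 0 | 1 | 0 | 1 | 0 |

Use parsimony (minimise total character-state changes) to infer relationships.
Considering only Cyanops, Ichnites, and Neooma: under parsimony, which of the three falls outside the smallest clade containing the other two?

Neooma

Character polarity is set by the outgroup: the derived state is whichever differs from the outgroup's state, so for V, VI the derived state is '0', and for the remaining characters it is '1'.
I (derived state '1') is shared by Glyptellus, Stenax, and Therensis — a synapomorphy uniting that clade.
II (derived state '1') is shared by Stenax and Therensis — a synapomorphy uniting that clade.
III (state '1') occurs in Neooma and Therensis but conflicts with the nesting implied by the other characters — most parsimoniously interpreted as homoplasy.
Only Glyptellus, Neooma, Stenax, and Therensis show the derived state '1' for IV, supporting them as a clade.
All ingroup taxa share the derived state '0' for V; it defines the ingroup but does not resolve relationships within it.
VI: derived state '0' in Stenax only — an autapomorphy, so it tells us nothing about relationships among taxa.
VII (derived state '1') is shared by Cyanops and Ichnites — a synapomorphy uniting that clade.
Most parsimonious ingroup topology: ((Cyanops,Ichnites),(Neooma,((Stenax,Therensis),Glyptellus))).
Ichnites and Cyanops share a more recent common ancestor with each other than either does with Neooma, so Neooma is the least closely related of the three.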